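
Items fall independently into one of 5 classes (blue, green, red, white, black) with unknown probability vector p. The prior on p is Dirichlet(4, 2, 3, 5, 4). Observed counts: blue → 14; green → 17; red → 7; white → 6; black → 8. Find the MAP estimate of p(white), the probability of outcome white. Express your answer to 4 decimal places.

The posterior is Dirichlet(αᵢ + nᵢ) = Dirichlet(18, 19, 10, 11, 12).
For a Dirichlet(a₁,…,a_K) with all aᵢ > 1, the mode has j-th component (aⱼ − 1)/(Σaᵢ − K).
Here Σaᵢ = 70 and K = 5, so p(white) = (11 − 1)/(70 − 5) = 10/65 ≈ 0.1538.

MAP estimate of p(white) = 0.1538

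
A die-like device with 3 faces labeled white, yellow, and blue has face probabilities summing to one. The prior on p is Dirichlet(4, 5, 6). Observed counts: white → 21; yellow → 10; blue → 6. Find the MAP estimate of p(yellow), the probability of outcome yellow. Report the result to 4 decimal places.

MAP estimate of p(yellow) = 0.2857

The posterior is Dirichlet(αᵢ + nᵢ) = Dirichlet(25, 15, 12).
For a Dirichlet(a₁,…,a_K) with all aᵢ > 1, the mode has j-th component (aⱼ − 1)/(Σaᵢ − K).
Here Σaᵢ = 52 and K = 3, so p(yellow) = (15 − 1)/(52 − 3) = 14/49 ≈ 0.2857.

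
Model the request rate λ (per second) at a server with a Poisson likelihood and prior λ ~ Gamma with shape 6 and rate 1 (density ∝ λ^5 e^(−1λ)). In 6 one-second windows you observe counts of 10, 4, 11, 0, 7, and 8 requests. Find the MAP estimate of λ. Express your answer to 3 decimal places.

λ̂_MAP = 6.429

Σxᵢ = 10+4+11+0+7+8 = 40, with n = 6.
Posterior ∝ λ^5e^(−1λ) · λ^40e^(−6λ) = λ^45e^(−7λ), i.e. Gamma(shape=46, rate=7).
The mode of a Gamma(a, b) with a ≥ 1 (shape–rate) is (a−1)/b = 45/7 ≈ 6.429.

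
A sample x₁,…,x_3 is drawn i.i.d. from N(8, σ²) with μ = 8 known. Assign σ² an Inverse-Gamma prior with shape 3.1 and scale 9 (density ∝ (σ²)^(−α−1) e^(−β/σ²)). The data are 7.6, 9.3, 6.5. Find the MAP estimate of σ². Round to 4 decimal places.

σ̂²_MAP = 1.9732

Sum of squared deviations about the known mean: SS = (7.6−8)² + (9.3−8)² + (6.5−8)² = 4.1.
The Normal likelihood contributes (σ²)^(−n/2) exp(−SS/(2σ²)), so the posterior is Inverse-Gamma(α + n/2, β + SS/2) = Inverse-Gamma(4.6, 11.05).
The mode of Inverse-Gamma(a, b) is b/(a+1) = 11.05/5.6 ≈ 1.9732.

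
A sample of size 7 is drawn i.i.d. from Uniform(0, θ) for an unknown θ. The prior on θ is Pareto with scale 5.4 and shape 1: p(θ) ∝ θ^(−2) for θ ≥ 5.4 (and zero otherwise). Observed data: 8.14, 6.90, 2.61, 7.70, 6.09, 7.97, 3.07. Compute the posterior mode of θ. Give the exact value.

The Uniform(0, θ) likelihood is θ^(−n) for θ ≥ max(xᵢ), zero otherwise. Here max(xᵢ) = 8.14.
Posterior ∝ θ^(−2) · θ^(−7) = θ^(−9) on θ ≥ max(5.4, 8.14) = 8.14.
This density is strictly decreasing in θ, so the posterior mode lies at the lower boundary of the support.

θ̂_MAP = 8.14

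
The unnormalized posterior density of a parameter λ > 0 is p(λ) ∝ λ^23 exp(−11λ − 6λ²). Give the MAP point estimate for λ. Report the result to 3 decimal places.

λ̂_MAP = 1.000

ℓ'(λ) = 23/λ − 11 − 12λ. Setting this to zero and multiplying by λ: 12λ² + 11λ − 23 = 0.
λ = (−11 + √(11² + 4·12·23)) / (2·12) = (−11 + √1225) / 24 = (−11 + 35)/24 = 1.
ℓ''(λ) = −23/λ² − 12 < 0, confirming a maximum.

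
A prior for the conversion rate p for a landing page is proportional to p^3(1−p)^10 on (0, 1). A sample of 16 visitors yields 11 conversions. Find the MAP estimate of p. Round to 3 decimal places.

The prior density ∝ p^3(1−p)^10 is the kernel of Beta(4, 11).
Data: 11 successes in 16 trials. The binomial likelihood contributes p^11(1−p)^5, so the posterior is Beta(4+11, 11+5) = Beta(15, 16).
For Beta(a, b) with a, b > 1 the mode is (a−1)/(a+b−2) = 14/29 ≈ 0.483.

p̂_MAP = 0.483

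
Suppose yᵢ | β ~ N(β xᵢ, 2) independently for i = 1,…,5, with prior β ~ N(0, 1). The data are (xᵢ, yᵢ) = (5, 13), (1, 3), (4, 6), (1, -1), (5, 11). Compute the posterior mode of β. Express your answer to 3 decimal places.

log p(β | y) = −Σ(yᵢ − βxᵢ)²/(2·2) − β²/(2·1) + const.
Setting the derivative to zero: Σxᵢ(yᵢ − βxᵢ)/2 − β/1 = 0, so β = Σxᵢyᵢ / (Σxᵢ² + σ²/τ²).
Σxᵢyᵢ = 5·13 + 1·3 + 4·6 + 1·(-1) + 5·11 = 146; Σxᵢ² = 68; σ²/τ² = 2.
β̂_MAP = 146 / (68 + 2) = 146/70 ≈ 2.086.

β̂_MAP = 2.086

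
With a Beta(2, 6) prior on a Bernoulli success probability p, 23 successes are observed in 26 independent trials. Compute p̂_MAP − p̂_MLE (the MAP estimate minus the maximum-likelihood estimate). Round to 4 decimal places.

Posterior is Beta(25, 9); MAP = (25−1)/(34−2) = 24/32 ≈ 0.75000.
MLE ignores the prior: p̂_MLE = k/n = 23/26 ≈ 0.88462.
Difference = 24/32 − 23/26 = -7/52 ≈ -0.1346.

MAP − MLE = -0.1346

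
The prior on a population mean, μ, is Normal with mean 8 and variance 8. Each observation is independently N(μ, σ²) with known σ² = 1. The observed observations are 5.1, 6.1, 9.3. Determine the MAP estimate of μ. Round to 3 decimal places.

n = 3; x̄ = (5.1 + 6.1 + 9.3)/3 = 20.5/3 = 41/6 ≈ 6.8333.
For a Normal prior and Normal likelihood with known variance, the posterior is Normal; its mode equals its mean, the precision-weighted average.
Prior precision 1/σ₀² = 1/8 = 0.125; data precision n/σ² = 3/1 = 3.
μ̂ = (0.125·8 + 3·(41/6)) / (0.125 + 3) = 21.5/3.125 = 6.880.

μ̂_MAP = 6.880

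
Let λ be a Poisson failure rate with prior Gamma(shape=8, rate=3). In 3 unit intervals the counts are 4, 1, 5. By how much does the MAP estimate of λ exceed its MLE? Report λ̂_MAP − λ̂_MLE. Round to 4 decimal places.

MAP − MLE = -0.5000

Σxᵢ = 10. Posterior is Gamma(18, 6); MAP = (18−1)/6 = 17/6 ≈ 2.83333.
MLE = x̄ = 10/3 ≈ 3.33333.
Difference = 17/6 − 10/3 = -1/2 ≈ -0.5000.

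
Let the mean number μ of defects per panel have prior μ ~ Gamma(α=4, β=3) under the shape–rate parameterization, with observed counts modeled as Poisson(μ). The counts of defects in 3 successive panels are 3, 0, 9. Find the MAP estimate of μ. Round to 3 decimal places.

μ̂_MAP = 2.500

Σxᵢ = 3+0+9 = 12, with n = 3.
Posterior ∝ μ^3e^(−3μ) · μ^12e^(−3μ) = μ^15e^(−6μ), i.e. Gamma(shape=16, rate=6).
The mode of a Gamma(a, b) with a ≥ 1 (shape–rate) is (a−1)/b = 15/6 ≈ 2.500.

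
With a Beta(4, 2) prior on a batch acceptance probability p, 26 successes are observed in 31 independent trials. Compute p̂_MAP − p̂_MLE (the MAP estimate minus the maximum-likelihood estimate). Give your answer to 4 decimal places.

Posterior is Beta(30, 7); MAP = (30−1)/(37−2) = 29/35 ≈ 0.82857.
MLE ignores the prior: p̂_MLE = k/n = 26/31 ≈ 0.83871.
Difference = 29/35 − 26/31 = -11/1085 ≈ -0.0101.

MAP − MLE = -0.0101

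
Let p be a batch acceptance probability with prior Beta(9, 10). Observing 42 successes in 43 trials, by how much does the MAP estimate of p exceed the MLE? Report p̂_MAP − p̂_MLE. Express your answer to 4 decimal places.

MAP − MLE = -0.1434

Posterior is Beta(51, 11); MAP = (51−1)/(62−2) = 50/60 ≈ 0.83333.
MLE ignores the prior: p̂_MLE = k/n = 42/43 ≈ 0.97674.
Difference = 50/60 − 42/43 = -37/258 ≈ -0.1434.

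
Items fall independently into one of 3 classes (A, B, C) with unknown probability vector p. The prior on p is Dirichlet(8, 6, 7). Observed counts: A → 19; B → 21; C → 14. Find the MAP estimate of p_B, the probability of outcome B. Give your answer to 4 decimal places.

The posterior is Dirichlet(αᵢ + nᵢ) = Dirichlet(27, 27, 21).
For a Dirichlet(a₁,…,a_K) with all aᵢ > 1, the mode has j-th component (aⱼ − 1)/(Σaᵢ − K).
Here Σaᵢ = 75 and K = 3, so p_B = (27 − 1)/(75 − 3) = 26/72 ≈ 0.3611.

MAP estimate of p_B = 0.3611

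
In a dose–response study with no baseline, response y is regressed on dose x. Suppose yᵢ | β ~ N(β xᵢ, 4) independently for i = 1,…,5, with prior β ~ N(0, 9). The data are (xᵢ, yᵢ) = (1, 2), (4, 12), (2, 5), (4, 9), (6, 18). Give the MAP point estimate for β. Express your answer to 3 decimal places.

log p(β | y) = −Σ(yᵢ − βxᵢ)²/(2·4) − β²/(2·9) + const.
Setting the derivative to zero: Σxᵢ(yᵢ − βxᵢ)/4 − β/9 = 0, so β = Σxᵢyᵢ / (Σxᵢ² + σ²/τ²).
Σxᵢyᵢ = 1·2 + 4·12 + 2·5 + 4·9 + 6·18 = 204; Σxᵢ² = 73; σ²/τ² = 4/9.
β̂_MAP = 204 / (73 + 4/9) = 204/(661/9) = 1836/661 ≈ 2.778.

β̂_MAP = 2.778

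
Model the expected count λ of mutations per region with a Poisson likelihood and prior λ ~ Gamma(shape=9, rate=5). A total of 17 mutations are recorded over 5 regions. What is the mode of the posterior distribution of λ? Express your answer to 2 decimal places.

λ̂_MAP = 2.50

Σxᵢ = 17, n = 5.
Posterior ∝ λ^8e^(−5λ) · λ^17e^(−5λ) = λ^25e^(−10λ), i.e. Gamma(shape=26, rate=10).
The mode of a Gamma(a, b) with a ≥ 1 (shape–rate) is (a−1)/b = 25/10 ≈ 2.50.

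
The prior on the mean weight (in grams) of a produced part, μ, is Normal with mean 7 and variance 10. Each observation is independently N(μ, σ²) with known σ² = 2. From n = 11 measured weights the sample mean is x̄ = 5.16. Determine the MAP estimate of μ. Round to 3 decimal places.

n = 11, x̄ = 5.16.
For a Normal prior and Normal likelihood with known variance, the posterior is Normal; its mode equals its mean, the precision-weighted average.
Prior precision 1/σ₀² = 1/10 = 0.1; data precision n/σ² = 11/2 = 5.5.
μ̂ = (0.1·7 + 5.5·5.16) / (0.1 + 5.5) = 29.08/5.6 = 727/140 ≈ 5.193.

μ̂_MAP = 5.193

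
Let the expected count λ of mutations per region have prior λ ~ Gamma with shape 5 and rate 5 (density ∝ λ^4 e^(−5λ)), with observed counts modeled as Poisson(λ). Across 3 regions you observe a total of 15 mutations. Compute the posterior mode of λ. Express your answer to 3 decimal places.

λ̂_MAP = 2.375

Σxᵢ = 15, n = 3.
Posterior ∝ λ^4e^(−5λ) · λ^15e^(−3λ) = λ^19e^(−8λ), i.e. Gamma(shape=20, rate=8).
The mode of a Gamma(a, b) with a ≥ 1 (shape–rate) is (a−1)/b = 19/8 ≈ 2.375.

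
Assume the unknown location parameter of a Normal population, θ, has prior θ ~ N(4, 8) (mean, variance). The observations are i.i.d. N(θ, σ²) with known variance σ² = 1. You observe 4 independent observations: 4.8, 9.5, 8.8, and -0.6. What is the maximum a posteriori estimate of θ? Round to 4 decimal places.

n = 4; x̄ = (4.8 + 9.5 + 8.8 + (-0.6))/4 = 22.5/4 = 5.625.
For a Normal prior and Normal likelihood with known variance, the posterior is Normal; its mode equals its mean, the precision-weighted average.
Prior precision 1/σ₀² = 1/8 = 0.125; data precision n/σ² = 4/1 = 4.
θ̂ = (0.125·4 + 4·5.625) / (0.125 + 4) = 23/4.125 = 184/33 ≈ 5.5758.

θ̂_MAP = 5.5758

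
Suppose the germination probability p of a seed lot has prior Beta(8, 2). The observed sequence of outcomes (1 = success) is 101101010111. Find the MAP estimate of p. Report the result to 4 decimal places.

Prior: Beta(8, 2).
Data: 8 successes in 12 trials (from the sequence). The binomial likelihood contributes p^8(1−p)^4, so the posterior is Beta(8+8, 2+4) = Beta(16, 6).
For Beta(a, b) with a, b > 1 the mode is (a−1)/(a+b−2) = 15/20 ≈ 0.7500.

p̂_MAP = 0.7500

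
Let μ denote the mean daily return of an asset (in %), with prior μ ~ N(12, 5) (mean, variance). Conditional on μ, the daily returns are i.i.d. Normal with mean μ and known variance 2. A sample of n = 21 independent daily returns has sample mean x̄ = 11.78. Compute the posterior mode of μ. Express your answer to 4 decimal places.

n = 21, x̄ = 11.78.
For a Normal prior and Normal likelihood with known variance, the posterior is Normal; its mode equals its mean, the precision-weighted average.
Prior precision 1/σ₀² = 1/5 = 0.2; data precision n/σ² = 21/2 = 10.5.
μ̂ = (0.2·12 + 10.5·11.78) / (0.2 + 10.5) = 126.09/10.7 = 12609/1070 ≈ 11.7841.

μ̂_MAP = 11.7841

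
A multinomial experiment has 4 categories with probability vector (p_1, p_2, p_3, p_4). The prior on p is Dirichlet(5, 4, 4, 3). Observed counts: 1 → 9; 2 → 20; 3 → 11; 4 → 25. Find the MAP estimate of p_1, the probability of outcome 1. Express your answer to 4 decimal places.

The posterior is Dirichlet(αᵢ + nᵢ) = Dirichlet(14, 24, 15, 28).
For a Dirichlet(a₁,…,a_K) with all aᵢ > 1, the mode has j-th component (aⱼ − 1)/(Σaᵢ − K).
Here Σaᵢ = 81 and K = 4, so p_1 = (14 − 1)/(81 − 4) = 13/77 ≈ 0.1688.

MAP estimate: 0.1688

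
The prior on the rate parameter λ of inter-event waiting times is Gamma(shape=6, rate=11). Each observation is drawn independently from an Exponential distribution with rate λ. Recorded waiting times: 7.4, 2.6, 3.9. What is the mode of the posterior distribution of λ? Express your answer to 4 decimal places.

The Exponential(rate=λ) likelihood is ∝ λ^n e^(−λΣtᵢ). Here n = 3 and Σtᵢ = 7.4 + 2.6 + 3.9 = 13.9.
Posterior ∝ λ^5e^(−11λ) · λ^3e^(−13.9λ) = λ^8e^(−24.9λ), i.e. Gamma(9, 24.9).
Mode = (a−1)/b = 8/24.9 ≈ 0.3213.

λ̂_MAP = 0.3213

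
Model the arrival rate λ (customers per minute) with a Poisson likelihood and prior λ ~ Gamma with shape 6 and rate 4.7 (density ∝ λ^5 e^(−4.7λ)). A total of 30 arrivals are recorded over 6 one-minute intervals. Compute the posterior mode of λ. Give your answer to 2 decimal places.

Σxᵢ = 30, n = 6.
Posterior ∝ λ^5e^(−4.7λ) · λ^30e^(−6λ) = λ^35e^(−10.7λ), i.e. Gamma(shape=36, rate=10.7).
The mode of a Gamma(a, b) with a ≥ 1 (shape–rate) is (a−1)/b = 35/10.7 ≈ 3.27.

λ̂_MAP = 3.27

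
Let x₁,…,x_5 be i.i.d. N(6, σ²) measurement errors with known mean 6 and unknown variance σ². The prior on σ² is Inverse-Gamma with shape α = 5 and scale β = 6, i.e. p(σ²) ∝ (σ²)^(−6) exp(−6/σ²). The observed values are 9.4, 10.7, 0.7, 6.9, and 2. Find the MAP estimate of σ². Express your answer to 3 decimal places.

Sum of squared deviations about the known mean: SS = (9.4−6)² + (10.7−6)² + (0.7−6)² + (6.9−6)² + (2−6)² = 78.55.
The Normal likelihood contributes (σ²)^(−n/2) exp(−SS/(2σ²)), so the posterior is Inverse-Gamma(α + n/2, β + SS/2) = Inverse-Gamma(7.5, 45.275).
The mode of Inverse-Gamma(a, b) is b/(a+1) = 45.275/8.5 ≈ 5.326.

σ̂²_MAP = 5.326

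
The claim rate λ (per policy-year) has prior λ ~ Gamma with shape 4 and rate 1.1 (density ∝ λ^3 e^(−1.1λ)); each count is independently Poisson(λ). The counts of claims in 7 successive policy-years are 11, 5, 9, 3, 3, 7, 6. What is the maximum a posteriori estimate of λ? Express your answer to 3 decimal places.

Σxᵢ = 11+5+9+3+3+7+6 = 44, with n = 7.
Posterior ∝ λ^3e^(−1.1λ) · λ^44e^(−7λ) = λ^47e^(−8.1λ), i.e. Gamma(shape=48, rate=8.1).
The mode of a Gamma(a, b) with a ≥ 1 (shape–rate) is (a−1)/b = 47/8.1 ≈ 5.802.

λ̂_MAP = 5.802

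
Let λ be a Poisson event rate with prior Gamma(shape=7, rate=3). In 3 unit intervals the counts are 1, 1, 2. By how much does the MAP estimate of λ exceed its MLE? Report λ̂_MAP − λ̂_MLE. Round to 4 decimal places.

Σxᵢ = 4. Posterior is Gamma(11, 6); MAP = (11−1)/6 = 10/6 ≈ 1.66667.
MLE = x̄ = 4/3 ≈ 1.33333.
Difference = 10/6 − 4/3 = 1/3 ≈ 0.3333.

MAP − MLE = 0.3333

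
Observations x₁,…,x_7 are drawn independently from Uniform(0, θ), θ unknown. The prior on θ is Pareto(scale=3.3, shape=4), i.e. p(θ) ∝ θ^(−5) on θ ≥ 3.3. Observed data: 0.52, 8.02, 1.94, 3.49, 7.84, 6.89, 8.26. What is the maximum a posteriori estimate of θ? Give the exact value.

θ̂_MAP = 8.26

The Uniform(0, θ) likelihood is θ^(−n) for θ ≥ max(xᵢ), zero otherwise. Here max(xᵢ) = 8.26.
Posterior ∝ θ^(−5) · θ^(−7) = θ^(−12) on θ ≥ max(3.3, 8.26) = 8.26.
This density is strictly decreasing in θ, so the posterior mode lies at the lower boundary of the support.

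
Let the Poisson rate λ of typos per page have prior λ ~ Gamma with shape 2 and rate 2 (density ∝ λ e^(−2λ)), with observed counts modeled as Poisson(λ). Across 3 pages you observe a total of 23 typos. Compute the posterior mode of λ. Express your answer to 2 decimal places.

λ̂_MAP = 4.80

Σxᵢ = 23, n = 3.
Posterior ∝ λe^(−2λ) · λ^23e^(−3λ) = λ^24e^(−5λ), i.e. Gamma(shape=25, rate=5).
The mode of a Gamma(a, b) with a ≥ 1 (shape–rate) is (a−1)/b = 24/5 ≈ 4.80.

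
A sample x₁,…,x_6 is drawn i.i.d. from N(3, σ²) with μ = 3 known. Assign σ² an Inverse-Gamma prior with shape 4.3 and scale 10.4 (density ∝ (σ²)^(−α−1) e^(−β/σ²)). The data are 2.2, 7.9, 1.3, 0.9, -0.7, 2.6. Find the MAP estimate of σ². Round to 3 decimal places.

Sum of squared deviations about the known mean: SS = (2.2−3)² + (7.9−3)² + (1.3−3)² + (0.9−3)² + (-0.7−3)² + (2.6−3)² = 45.8.
The Normal likelihood contributes (σ²)^(−n/2) exp(−SS/(2σ²)), so the posterior is Inverse-Gamma(α + n/2, β + SS/2) = Inverse-Gamma(7.3, 33.3).
The mode of Inverse-Gamma(a, b) is b/(a+1) = 33.3/8.3 ≈ 4.012.

σ̂²_MAP = 4.012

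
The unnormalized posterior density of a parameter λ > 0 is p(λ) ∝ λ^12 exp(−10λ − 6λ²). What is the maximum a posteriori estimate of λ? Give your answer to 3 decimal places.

ℓ'(λ) = 12/λ − 10 − 12λ. Setting this to zero and multiplying by λ: 12λ² + 10λ − 12 = 0.
λ = (−10 + √(10² + 4·12·12)) / (2·12) = (−10 + √676) / 24 = (−10 + 26)/24 = 2/3.
ℓ''(λ) = −12/λ² − 12 < 0, confirming a maximum.

λ̂_MAP = 0.667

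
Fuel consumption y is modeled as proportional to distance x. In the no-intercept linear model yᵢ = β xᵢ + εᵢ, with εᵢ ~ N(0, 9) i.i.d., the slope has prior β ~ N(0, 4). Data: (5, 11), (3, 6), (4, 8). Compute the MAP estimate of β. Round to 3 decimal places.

log p(β | y) = −Σ(yᵢ − βxᵢ)²/(2·9) − β²/(2·4) + const.
Setting the derivative to zero: Σxᵢ(yᵢ − βxᵢ)/9 − β/4 = 0, so β = Σxᵢyᵢ / (Σxᵢ² + σ²/τ²).
Σxᵢyᵢ = 5·11 + 3·6 + 4·8 = 105; Σxᵢ² = 50; σ²/τ² = 2.25.
β̂_MAP = 105 / (50 + 2.25) = 105/52.25 ≈ 2.010.

β̂_MAP = 2.010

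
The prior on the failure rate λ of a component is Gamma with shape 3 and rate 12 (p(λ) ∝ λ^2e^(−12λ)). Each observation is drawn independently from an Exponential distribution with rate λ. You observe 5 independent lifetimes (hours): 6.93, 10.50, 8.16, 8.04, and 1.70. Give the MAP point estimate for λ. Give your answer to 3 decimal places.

λ̂_MAP = 0.148

The Exponential(rate=λ) likelihood is ∝ λ^n e^(−λΣtᵢ). Here n = 5 and Σtᵢ = 6.93 + 10.50 + 8.16 + 8.04 + 1.70 = 35.33.
Posterior ∝ λ^2e^(−12λ) · λ^5e^(−35.33λ) = λ^7e^(−47.33λ), i.e. Gamma(8, 47.33).
Mode = (a−1)/b = 7/47.33 ≈ 0.148.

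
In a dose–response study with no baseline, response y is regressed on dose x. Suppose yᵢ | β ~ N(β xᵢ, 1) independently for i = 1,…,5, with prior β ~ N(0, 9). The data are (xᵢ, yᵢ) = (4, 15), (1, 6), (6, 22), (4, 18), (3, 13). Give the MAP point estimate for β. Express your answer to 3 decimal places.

log p(β | y) = −Σ(yᵢ − βxᵢ)²/(2·1) − β²/(2·9) + const.
Setting the derivative to zero: Σxᵢ(yᵢ − βxᵢ)/1 − β/9 = 0, so β = Σxᵢyᵢ / (Σxᵢ² + σ²/τ²).
Σxᵢyᵢ = 4·15 + 1·6 + 6·22 + 4·18 + 3·13 = 309; Σxᵢ² = 78; σ²/τ² = 1/9.
β̂_MAP = 309 / (78 + 1/9) = 309/(703/9) = 2781/703 ≈ 3.956.

β̂_MAP = 3.956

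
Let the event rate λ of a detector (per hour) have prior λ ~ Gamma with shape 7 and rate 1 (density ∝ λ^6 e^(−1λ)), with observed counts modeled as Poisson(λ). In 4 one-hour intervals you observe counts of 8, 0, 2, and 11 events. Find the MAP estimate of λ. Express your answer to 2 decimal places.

Σxᵢ = 8+0+2+11 = 21, with n = 4.
Posterior ∝ λ^6e^(−1λ) · λ^21e^(−4λ) = λ^27e^(−5λ), i.e. Gamma(shape=28, rate=5).
The mode of a Gamma(a, b) with a ≥ 1 (shape–rate) is (a−1)/b = 27/5 ≈ 5.40.

λ̂_MAP = 5.40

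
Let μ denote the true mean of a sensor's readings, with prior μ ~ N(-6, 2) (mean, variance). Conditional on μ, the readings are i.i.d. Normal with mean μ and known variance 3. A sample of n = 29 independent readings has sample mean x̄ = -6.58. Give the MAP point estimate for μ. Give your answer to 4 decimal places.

n = 29, x̄ = -6.58.
For a Normal prior and Normal likelihood with known variance, the posterior is Normal; its mode equals its mean, the precision-weighted average.
Prior precision 1/σ₀² = 1/2 = 0.5; data precision n/σ² = 29/3.
μ̂ = (0.5·(-6) + (29/3)·(-6.58)) / (0.5 + 29/3) = (-9991/150)/(61/6) = -9991/1525 ≈ -6.5515.

μ̂_MAP = -6.5515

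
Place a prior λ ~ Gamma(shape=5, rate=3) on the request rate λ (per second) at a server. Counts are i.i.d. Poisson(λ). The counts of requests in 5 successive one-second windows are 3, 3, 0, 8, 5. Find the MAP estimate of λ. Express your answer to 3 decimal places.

Σxᵢ = 3+3+0+8+5 = 19, with n = 5.
Posterior ∝ λ^4e^(−3λ) · λ^19e^(−5λ) = λ^23e^(−8λ), i.e. Gamma(shape=24, rate=8).
The mode of a Gamma(a, b) with a ≥ 1 (shape–rate) is (a−1)/b = 23/8 ≈ 2.875.

λ̂_MAP = 2.875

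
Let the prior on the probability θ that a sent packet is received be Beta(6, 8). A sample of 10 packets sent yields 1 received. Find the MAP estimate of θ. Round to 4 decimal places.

θ̂_MAP = 0.2727

Prior: Beta(6, 8).
Data: 1 success in 10 trials. The binomial likelihood contributes θ(1−θ)^9, so the posterior is Beta(6+1, 8+9) = Beta(7, 17).
For Beta(a, b) with a, b > 1 the mode is (a−1)/(a+b−2) = 6/22 ≈ 0.2727.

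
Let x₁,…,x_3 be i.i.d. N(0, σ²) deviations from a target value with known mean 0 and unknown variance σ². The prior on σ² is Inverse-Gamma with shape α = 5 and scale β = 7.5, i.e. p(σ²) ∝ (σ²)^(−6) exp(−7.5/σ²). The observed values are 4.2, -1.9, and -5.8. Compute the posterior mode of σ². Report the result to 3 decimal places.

Sum of squared deviations about the known mean: SS = (4.2−0)² + (-1.9−0)² + (-5.8−0)² = 54.89.
The Normal likelihood contributes (σ²)^(−n/2) exp(−SS/(2σ²)), so the posterior is Inverse-Gamma(α + n/2, β + SS/2) = Inverse-Gamma(6.5, 34.945).
The mode of Inverse-Gamma(a, b) is b/(a+1) = 34.945/7.5 ≈ 4.659.

σ̂²_MAP = 4.659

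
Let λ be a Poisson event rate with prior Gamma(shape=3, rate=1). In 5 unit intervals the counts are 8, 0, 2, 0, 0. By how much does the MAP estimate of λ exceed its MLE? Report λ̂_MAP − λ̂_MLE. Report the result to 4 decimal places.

Σxᵢ = 10. Posterior is Gamma(13, 6); MAP = (13−1)/6 = 12/6 ≈ 2.00000.
MLE = x̄ = 10/5 ≈ 2.00000.
Difference = 12/6 − 10/5 = 0 ≈ 0.0000.

MAP − MLE = 0.0000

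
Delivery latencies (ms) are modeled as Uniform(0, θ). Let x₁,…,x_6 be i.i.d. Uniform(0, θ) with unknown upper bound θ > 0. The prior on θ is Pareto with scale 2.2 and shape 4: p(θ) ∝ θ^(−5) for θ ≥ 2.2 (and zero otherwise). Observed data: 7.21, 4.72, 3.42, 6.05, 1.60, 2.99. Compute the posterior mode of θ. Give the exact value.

The Uniform(0, θ) likelihood is θ^(−n) for θ ≥ max(xᵢ), zero otherwise. Here max(xᵢ) = 7.21.
Posterior ∝ θ^(−5) · θ^(−6) = θ^(−11) on θ ≥ max(2.2, 7.21) = 7.21.
This density is strictly decreasing in θ, so the posterior mode lies at the lower boundary of the support.

θ̂_MAP = 7.21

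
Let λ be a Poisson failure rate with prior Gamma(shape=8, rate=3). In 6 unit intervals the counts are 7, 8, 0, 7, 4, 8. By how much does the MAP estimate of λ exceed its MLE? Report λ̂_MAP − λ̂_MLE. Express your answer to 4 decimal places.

Σxᵢ = 34. Posterior is Gamma(42, 9); MAP = (42−1)/9 = 41/9 ≈ 4.55556.
MLE = x̄ = 34/6 ≈ 5.66667.
Difference = 41/9 − 34/6 = -10/9 ≈ -1.1111.

MAP − MLE = -1.1111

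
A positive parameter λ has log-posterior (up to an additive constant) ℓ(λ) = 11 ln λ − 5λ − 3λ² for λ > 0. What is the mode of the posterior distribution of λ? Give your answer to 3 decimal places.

ℓ'(λ) = 11/λ − 5 − 6λ. Setting this to zero and multiplying by λ: 6λ² + 5λ − 11 = 0.
λ = (−5 + √(5² + 4·6·11)) / (2·6) = (−5 + √289) / 12 = (−5 + 17)/12 = 1.
ℓ''(λ) = −11/λ² − 6 < 0, confirming a maximum.

λ̂_MAP = 1.000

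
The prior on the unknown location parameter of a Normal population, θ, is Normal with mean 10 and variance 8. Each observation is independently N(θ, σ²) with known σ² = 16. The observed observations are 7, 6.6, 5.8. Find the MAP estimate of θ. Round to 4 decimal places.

n = 3; x̄ = (7 + 6.6 + 5.8)/3 = 19.4/3 = 97/15 ≈ 6.4667.
For a Normal prior and Normal likelihood with known variance, the posterior is Normal; its mode equals its mean, the precision-weighted average.
Prior precision 1/σ₀² = 1/8 = 0.125; data precision n/σ² = 3/16 = 0.1875.
θ̂ = (0.125·10 + 0.1875·(97/15)) / (0.125 + 0.1875) = 2.4625/0.3125 = 7.8800.

θ̂_MAP = 7.8800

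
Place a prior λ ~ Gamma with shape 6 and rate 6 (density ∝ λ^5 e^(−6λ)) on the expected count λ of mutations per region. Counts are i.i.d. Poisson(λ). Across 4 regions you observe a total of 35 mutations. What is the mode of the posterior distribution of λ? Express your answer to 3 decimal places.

Σxᵢ = 35, n = 4.
Posterior ∝ λ^5e^(−6λ) · λ^35e^(−4λ) = λ^40e^(−10λ), i.e. Gamma(shape=41, rate=10).
The mode of a Gamma(a, b) with a ≥ 1 (shape–rate) is (a−1)/b = 40/10 ≈ 4.000.

λ̂_MAP = 4.000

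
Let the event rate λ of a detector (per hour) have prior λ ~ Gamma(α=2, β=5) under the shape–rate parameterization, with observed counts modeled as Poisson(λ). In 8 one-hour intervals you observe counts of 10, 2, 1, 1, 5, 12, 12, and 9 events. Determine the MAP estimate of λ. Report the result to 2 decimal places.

λ̂_MAP = 4.08

Σxᵢ = 10+2+1+1+5+12+12+9 = 52, with n = 8.
Posterior ∝ λe^(−5λ) · λ^52e^(−8λ) = λ^53e^(−13λ), i.e. Gamma(shape=54, rate=13).
The mode of a Gamma(a, b) with a ≥ 1 (shape–rate) is (a−1)/b = 53/13 ≈ 4.08.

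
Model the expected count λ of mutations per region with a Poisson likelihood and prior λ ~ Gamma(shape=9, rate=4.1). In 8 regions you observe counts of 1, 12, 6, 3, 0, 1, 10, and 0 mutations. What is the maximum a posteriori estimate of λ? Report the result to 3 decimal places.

λ̂_MAP = 3.388

Σxᵢ = 1+12+6+3+0+1+10+0 = 33, with n = 8.
Posterior ∝ λ^8e^(−4.1λ) · λ^33e^(−8λ) = λ^41e^(−12.1λ), i.e. Gamma(shape=42, rate=12.1).
The mode of a Gamma(a, b) with a ≥ 1 (shape–rate) is (a−1)/b = 41/12.1 ≈ 3.388.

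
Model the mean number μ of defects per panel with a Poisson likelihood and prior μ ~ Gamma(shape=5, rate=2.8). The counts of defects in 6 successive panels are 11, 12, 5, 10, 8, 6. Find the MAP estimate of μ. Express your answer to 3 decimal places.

Σxᵢ = 11+12+5+10+8+6 = 52, with n = 6.
Posterior ∝ μ^4e^(−2.8μ) · μ^52e^(−6μ) = μ^56e^(−8.8μ), i.e. Gamma(shape=57, rate=8.8).
The mode of a Gamma(a, b) with a ≥ 1 (shape–rate) is (a−1)/b = 56/8.8 ≈ 6.364.

μ̂_MAP = 6.364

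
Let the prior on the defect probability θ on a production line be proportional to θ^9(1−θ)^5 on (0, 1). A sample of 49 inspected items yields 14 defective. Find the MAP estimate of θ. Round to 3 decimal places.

θ̂_MAP = 0.365

The prior density ∝ θ^9(1−θ)^5 is the kernel of Beta(10, 6).
Data: 14 successes in 49 trials. The binomial likelihood contributes θ^14(1−θ)^35, so the posterior is Beta(10+14, 6+35) = Beta(24, 41).
For Beta(a, b) with a, b > 1 the mode is (a−1)/(a+b−2) = 23/63 ≈ 0.365.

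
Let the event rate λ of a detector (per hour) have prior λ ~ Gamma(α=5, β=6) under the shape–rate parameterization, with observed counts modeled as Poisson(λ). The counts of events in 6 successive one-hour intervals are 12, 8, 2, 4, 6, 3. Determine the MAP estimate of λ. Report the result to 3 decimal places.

Σxᵢ = 12+8+2+4+6+3 = 35, with n = 6.
Posterior ∝ λ^4e^(−6λ) · λ^35e^(−6λ) = λ^39e^(−12λ), i.e. Gamma(shape=40, rate=12).
The mode of a Gamma(a, b) with a ≥ 1 (shape–rate) is (a−1)/b = 39/12 ≈ 3.250.

λ̂_MAP = 3.250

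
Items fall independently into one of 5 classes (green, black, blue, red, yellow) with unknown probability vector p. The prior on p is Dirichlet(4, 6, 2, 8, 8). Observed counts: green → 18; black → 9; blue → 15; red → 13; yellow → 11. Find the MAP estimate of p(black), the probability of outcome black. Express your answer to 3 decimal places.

The posterior is Dirichlet(αᵢ + nᵢ) = Dirichlet(22, 15, 17, 21, 19).
For a Dirichlet(a₁,…,a_K) with all aᵢ > 1, the mode has j-th component (aⱼ − 1)/(Σaᵢ − K).
Here Σaᵢ = 94 and K = 5, so p(black) = (15 − 1)/(94 − 5) = 14/89 ≈ 0.157.

MAP estimate of p(black) = 0.157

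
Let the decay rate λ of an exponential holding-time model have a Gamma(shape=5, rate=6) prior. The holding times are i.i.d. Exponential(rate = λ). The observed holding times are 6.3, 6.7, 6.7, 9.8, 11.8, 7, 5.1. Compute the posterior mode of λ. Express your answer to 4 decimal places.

The Exponential(rate=λ) likelihood is ∝ λ^n e^(−λΣtᵢ). Here n = 7 and Σtᵢ = 6.3 + 6.7 + 6.7 + 9.8 + 11.8 + 7 + 5.1 = 53.4.
Posterior ∝ λ^4e^(−6λ) · λ^7e^(−53.4λ) = λ^11e^(−59.4λ), i.e. Gamma(12, 59.4).
Mode = (a−1)/b = 11/59.4 ≈ 0.1852.

λ̂_MAP = 0.1852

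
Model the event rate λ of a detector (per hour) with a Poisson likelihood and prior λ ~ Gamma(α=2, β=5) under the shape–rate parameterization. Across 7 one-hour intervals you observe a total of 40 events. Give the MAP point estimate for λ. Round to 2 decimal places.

λ̂_MAP = 3.42

Σxᵢ = 40, n = 7.
Posterior ∝ λe^(−5λ) · λ^40e^(−7λ) = λ^41e^(−12λ), i.e. Gamma(shape=42, rate=12).
The mode of a Gamma(a, b) with a ≥ 1 (shape–rate) is (a−1)/b = 41/12 ≈ 3.42.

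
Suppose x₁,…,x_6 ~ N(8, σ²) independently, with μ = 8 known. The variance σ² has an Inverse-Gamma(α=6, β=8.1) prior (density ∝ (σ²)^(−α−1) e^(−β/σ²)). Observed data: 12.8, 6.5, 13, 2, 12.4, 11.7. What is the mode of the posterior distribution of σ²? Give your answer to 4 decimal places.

Sum of squared deviations about the known mean: SS = (12.8−8)² + (6.5−8)² + (13−8)² + (2−8)² + (12.4−8)² + (11.7−8)² = 119.34.
The Normal likelihood contributes (σ²)^(−n/2) exp(−SS/(2σ²)), so the posterior is Inverse-Gamma(α + n/2, β + SS/2) = Inverse-Gamma(9, 67.77).
The mode of Inverse-Gamma(a, b) is b/(a+1) = 67.77/10 ≈ 6.7770.

σ̂²_MAP = 6.7770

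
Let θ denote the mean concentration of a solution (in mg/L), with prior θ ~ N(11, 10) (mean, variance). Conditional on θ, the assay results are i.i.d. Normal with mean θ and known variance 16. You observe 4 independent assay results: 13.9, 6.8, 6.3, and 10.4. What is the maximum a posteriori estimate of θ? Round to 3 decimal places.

θ̂_MAP = 9.821

n = 4; x̄ = (13.9 + 6.8 + 6.3 + 10.4)/4 = 37.4/4 = 9.35.
For a Normal prior and Normal likelihood with known variance, the posterior is Normal; its mode equals its mean, the precision-weighted average.
Prior precision 1/σ₀² = 1/10 = 0.1; data precision n/σ² = 4/16 = 0.25.
θ̂ = (0.1·11 + 0.25·9.35) / (0.1 + 0.25) = 3.4375/0.35 = 275/28 ≈ 9.821.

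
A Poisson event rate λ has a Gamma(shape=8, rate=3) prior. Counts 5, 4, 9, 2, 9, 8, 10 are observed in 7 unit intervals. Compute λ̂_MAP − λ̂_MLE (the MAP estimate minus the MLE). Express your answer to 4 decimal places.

Σxᵢ = 47. Posterior is Gamma(55, 10); MAP = (55−1)/10 = 54/10 ≈ 5.40000.
MLE = x̄ = 47/7 ≈ 6.71429.
Difference = 54/10 − 47/7 = -46/35 ≈ -1.3143.

MAP − MLE = -1.3143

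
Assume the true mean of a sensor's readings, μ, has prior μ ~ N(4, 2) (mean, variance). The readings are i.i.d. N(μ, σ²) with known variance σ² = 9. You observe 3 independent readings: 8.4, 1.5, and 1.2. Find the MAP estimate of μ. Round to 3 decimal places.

μ̂_MAP = 3.880

n = 3; x̄ = (8.4 + 1.5 + 1.2)/3 = 11.1/3 = 3.7.
For a Normal prior and Normal likelihood with known variance, the posterior is Normal; its mode equals its mean, the precision-weighted average.
Prior precision 1/σ₀² = 1/2 = 0.5; data precision n/σ² = 3/9 = 1/3.
μ̂ = (0.5·4 + (1/3)·3.7) / (0.5 + 1/3) = (97/30)/(5/6) = 3.880.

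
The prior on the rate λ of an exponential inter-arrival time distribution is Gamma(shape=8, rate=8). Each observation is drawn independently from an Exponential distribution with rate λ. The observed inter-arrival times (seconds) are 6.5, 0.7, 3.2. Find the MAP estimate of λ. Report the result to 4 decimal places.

λ̂_MAP = 0.5435

The Exponential(rate=λ) likelihood is ∝ λ^n e^(−λΣtᵢ). Here n = 3 and Σtᵢ = 6.5 + 0.7 + 3.2 = 10.4.
Posterior ∝ λ^7e^(−8λ) · λ^3e^(−10.4λ) = λ^10e^(−18.4λ), i.e. Gamma(11, 18.4).
Mode = (a−1)/b = 10/18.4 ≈ 0.5435.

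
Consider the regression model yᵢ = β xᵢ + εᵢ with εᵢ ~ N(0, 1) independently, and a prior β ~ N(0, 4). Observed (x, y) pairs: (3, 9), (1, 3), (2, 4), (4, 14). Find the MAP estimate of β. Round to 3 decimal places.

log p(β | y) = −Σ(yᵢ − βxᵢ)²/(2·1) − β²/(2·4) + const.
Setting the derivative to zero: Σxᵢ(yᵢ − βxᵢ)/1 − β/4 = 0, so β = Σxᵢyᵢ / (Σxᵢ² + σ²/τ²).
Σxᵢyᵢ = 3·9 + 1·3 + 2·4 + 4·14 = 94; Σxᵢ² = 30; σ²/τ² = 0.25.
β̂_MAP = 94 / (30 + 0.25) = 94/30.25 ≈ 3.107.

β̂_MAP = 3.107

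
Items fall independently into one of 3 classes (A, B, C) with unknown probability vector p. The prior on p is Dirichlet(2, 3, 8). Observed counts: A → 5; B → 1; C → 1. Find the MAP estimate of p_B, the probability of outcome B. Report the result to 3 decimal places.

The posterior is Dirichlet(αᵢ + nᵢ) = Dirichlet(7, 4, 9).
For a Dirichlet(a₁,…,a_K) with all aᵢ > 1, the mode has j-th component (aⱼ − 1)/(Σaᵢ − K).
Here Σaᵢ = 20 and K = 3, so p_B = (4 − 1)/(20 − 3) = 3/17 ≈ 0.176.

MAP estimate of p_B = 0.176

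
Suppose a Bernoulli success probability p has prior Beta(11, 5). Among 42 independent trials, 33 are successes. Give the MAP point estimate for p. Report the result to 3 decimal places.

Prior: Beta(11, 5).
Data: 33 successes in 42 trials. The binomial likelihood contributes p^33(1−p)^9, so the posterior is Beta(11+33, 5+9) = Beta(44, 14).
For Beta(a, b) with a, b > 1 the mode is (a−1)/(a+b−2) = 43/56 ≈ 0.768.

p̂_MAP = 0.768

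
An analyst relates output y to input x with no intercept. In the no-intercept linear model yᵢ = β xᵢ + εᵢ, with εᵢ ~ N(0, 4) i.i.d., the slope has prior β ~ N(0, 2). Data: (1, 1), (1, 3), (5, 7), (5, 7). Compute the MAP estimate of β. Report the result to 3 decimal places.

log p(β | y) = −Σ(yᵢ − βxᵢ)²/(2·4) − β²/(2·2) + const.
Setting the derivative to zero: Σxᵢ(yᵢ − βxᵢ)/4 − β/2 = 0, so β = Σxᵢyᵢ / (Σxᵢ² + σ²/τ²).
Σxᵢyᵢ = 1·1 + 1·3 + 5·7 + 5·7 = 74; Σxᵢ² = 52; σ²/τ² = 2.
β̂_MAP = 74 / (52 + 2) = 74/54 ≈ 1.370.

β̂_MAP = 1.370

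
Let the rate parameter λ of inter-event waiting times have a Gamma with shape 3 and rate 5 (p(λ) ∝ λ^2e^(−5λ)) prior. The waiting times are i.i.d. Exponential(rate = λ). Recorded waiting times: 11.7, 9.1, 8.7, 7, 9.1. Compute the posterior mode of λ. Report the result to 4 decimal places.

The Exponential(rate=λ) likelihood is ∝ λ^n e^(−λΣtᵢ). Here n = 5 and Σtᵢ = 11.7 + 9.1 + 8.7 + 7 + 9.1 = 45.6.
Posterior ∝ λ^2e^(−5λ) · λ^5e^(−45.6λ) = λ^7e^(−50.6λ), i.e. Gamma(8, 50.6).
Mode = (a−1)/b = 7/50.6 ≈ 0.1383.

λ̂_MAP = 0.1383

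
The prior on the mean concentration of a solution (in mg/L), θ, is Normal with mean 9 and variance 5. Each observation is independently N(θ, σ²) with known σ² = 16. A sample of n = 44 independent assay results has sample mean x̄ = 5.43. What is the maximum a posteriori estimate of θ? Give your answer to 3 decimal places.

θ̂_MAP = 5.672

n = 44, x̄ = 5.43.
For a Normal prior and Normal likelihood with known variance, the posterior is Normal; its mode equals its mean, the precision-weighted average.
Prior precision 1/σ₀² = 1/5 = 0.2; data precision n/σ² = 44/16 = 2.75.
θ̂ = (0.2·9 + 2.75·5.43) / (0.2 + 2.75) = 16.7325/2.95 = 6693/1180 ≈ 5.672.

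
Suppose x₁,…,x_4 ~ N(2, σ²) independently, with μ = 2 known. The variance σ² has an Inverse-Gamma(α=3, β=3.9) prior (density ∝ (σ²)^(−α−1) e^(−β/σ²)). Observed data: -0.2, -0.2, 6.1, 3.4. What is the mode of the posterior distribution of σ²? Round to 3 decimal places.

σ̂²_MAP = 3.021

Sum of squared deviations about the known mean: SS = (-0.2−2)² + (-0.2−2)² + (6.1−2)² + (3.4−2)² = 28.45.
The Normal likelihood contributes (σ²)^(−n/2) exp(−SS/(2σ²)), so the posterior is Inverse-Gamma(α + n/2, β + SS/2) = Inverse-Gamma(5, 18.125).
The mode of Inverse-Gamma(a, b) is b/(a+1) = 18.125/6 ≈ 3.021.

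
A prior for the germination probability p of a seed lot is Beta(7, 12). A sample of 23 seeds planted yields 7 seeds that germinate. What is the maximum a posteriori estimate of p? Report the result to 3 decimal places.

Prior: Beta(7, 12).
Data: 7 successes in 23 trials. The binomial likelihood contributes p^7(1−p)^16, so the posterior is Beta(7+7, 12+16) = Beta(14, 28).
For Beta(a, b) with a, b > 1 the mode is (a−1)/(a+b−2) = 13/40 ≈ 0.325.

p̂_MAP = 0.325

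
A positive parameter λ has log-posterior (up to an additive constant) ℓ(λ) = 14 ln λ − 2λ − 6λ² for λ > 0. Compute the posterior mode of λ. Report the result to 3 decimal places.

λ̂_MAP = 1.000

ℓ'(λ) = 14/λ − 2 − 12λ. Setting this to zero and multiplying by λ: 12λ² + 2λ − 14 = 0.
λ = (−2 + √(2² + 4·12·14)) / (2·12) = (−2 + √676) / 24 = (−2 + 26)/24 = 1.
ℓ''(λ) = −14/λ² − 12 < 0, confirming a maximum.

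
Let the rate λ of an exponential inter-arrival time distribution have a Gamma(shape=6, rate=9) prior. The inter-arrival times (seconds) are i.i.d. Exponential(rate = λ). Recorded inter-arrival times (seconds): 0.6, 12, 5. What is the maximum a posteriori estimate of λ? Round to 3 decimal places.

λ̂_MAP = 0.301

The Exponential(rate=λ) likelihood is ∝ λ^n e^(−λΣtᵢ). Here n = 3 and Σtᵢ = 0.6 + 12 + 5 = 17.6.
Posterior ∝ λ^5e^(−9λ) · λ^3e^(−17.6λ) = λ^8e^(−26.6λ), i.e. Gamma(9, 26.6).
Mode = (a−1)/b = 8/26.6 ≈ 0.301.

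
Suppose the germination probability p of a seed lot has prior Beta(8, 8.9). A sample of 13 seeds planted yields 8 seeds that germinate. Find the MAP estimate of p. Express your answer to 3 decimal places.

p̂_MAP = 0.538

Prior: Beta(8, 8.9).
Data: 8 successes in 13 trials. The binomial likelihood contributes p^8(1−p)^5, so the posterior is Beta(8+8, 8.9+5) = Beta(16, 13.9).
For Beta(a, b) with a, b > 1 the mode is (a−1)/(a+b−2) = 15/27.9 ≈ 0.538.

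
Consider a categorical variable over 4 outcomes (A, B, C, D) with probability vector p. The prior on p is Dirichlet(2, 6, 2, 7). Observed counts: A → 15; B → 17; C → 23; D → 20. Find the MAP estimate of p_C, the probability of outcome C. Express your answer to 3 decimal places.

The posterior is Dirichlet(αᵢ + nᵢ) = Dirichlet(17, 23, 25, 27).
For a Dirichlet(a₁,…,a_K) with all aᵢ > 1, the mode has j-th component (aⱼ − 1)/(Σaᵢ − K).
Here Σaᵢ = 92 and K = 4, so p_C = (25 − 1)/(92 − 4) = 24/88 ≈ 0.273.

MAP estimate of p_C = 0.273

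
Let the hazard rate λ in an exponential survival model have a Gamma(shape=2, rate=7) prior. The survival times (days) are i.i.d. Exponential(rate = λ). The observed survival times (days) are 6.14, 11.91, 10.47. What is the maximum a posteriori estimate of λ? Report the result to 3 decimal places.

λ̂_MAP = 0.113

The Exponential(rate=λ) likelihood is ∝ λ^n e^(−λΣtᵢ). Here n = 3 and Σtᵢ = 6.14 + 11.91 + 10.47 = 28.52.
Posterior ∝ λe^(−7λ) · λ^3e^(−28.52λ) = λ^4e^(−35.52λ), i.e. Gamma(5, 35.52).
Mode = (a−1)/b = 4/35.52 ≈ 0.113.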